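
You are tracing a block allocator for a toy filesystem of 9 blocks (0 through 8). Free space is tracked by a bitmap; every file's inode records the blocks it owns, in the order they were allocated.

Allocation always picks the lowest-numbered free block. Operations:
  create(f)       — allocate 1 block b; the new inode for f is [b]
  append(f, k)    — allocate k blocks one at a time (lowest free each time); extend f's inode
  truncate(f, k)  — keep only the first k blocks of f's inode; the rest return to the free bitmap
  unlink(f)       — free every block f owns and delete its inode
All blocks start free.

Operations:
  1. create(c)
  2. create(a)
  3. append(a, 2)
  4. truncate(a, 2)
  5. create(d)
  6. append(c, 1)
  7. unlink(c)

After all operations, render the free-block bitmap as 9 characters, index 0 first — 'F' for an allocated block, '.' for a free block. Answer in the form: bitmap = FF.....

after create(c) → c:[0]  free=[F........]
after create(a) → a:[1], c:[0]  free=[FF.......]
after append(a, 2) → a:[1, 2, 3], c:[0]  free=[FFFF.....]
after truncate(a, 2) → a:[1, 2], c:[0]  free=[FFF......]
after create(d) → a:[1, 2], c:[0], d:[3]  free=[FFFF.....]
after append(c, 1) → a:[1, 2], c:[0, 4], d:[3]  free=[FFFFF....]
after unlink(c) → a:[1, 2], d:[3]  free=[.FFF.....]

bitmap = .FFF.....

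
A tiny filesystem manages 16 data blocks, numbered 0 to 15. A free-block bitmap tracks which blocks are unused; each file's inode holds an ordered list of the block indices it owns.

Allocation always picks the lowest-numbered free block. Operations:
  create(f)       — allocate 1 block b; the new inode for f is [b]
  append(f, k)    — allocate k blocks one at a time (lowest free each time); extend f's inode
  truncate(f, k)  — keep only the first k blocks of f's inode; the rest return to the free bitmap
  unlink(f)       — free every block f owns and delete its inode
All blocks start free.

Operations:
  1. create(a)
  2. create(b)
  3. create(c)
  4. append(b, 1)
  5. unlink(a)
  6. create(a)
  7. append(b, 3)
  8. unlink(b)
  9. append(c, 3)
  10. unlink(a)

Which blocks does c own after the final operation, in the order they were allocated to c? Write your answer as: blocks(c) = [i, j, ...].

blocks(c) = [2, 1, 3, 4]

[1] create(a) — a=0 (map F...............)
[2] create(b) — a=0 b=1 (map FF..............)
[3] create(c) — a=0 b=1 c=2 (map FFF.............)
[4] append(b, 1) — a=0 b=1,3 c=2 (map FFFF............)
[5] unlink(a) — b=1,3 c=2 (map .FFF............)
[6] create(a) — a=0 b=1,3 c=2 (map FFFF............)
[7] append(b, 3) — a=0 b=1,3,4,5,6 c=2 (map FFFFFFF.........)
[8] unlink(b) — a=0 c=2 (map F.F.............)
[9] append(c, 3) — a=0 c=2,1,3,4 (map FFFFF...........)
[10] unlink(a) — c=2,1,3,4 (map .FFFF...........)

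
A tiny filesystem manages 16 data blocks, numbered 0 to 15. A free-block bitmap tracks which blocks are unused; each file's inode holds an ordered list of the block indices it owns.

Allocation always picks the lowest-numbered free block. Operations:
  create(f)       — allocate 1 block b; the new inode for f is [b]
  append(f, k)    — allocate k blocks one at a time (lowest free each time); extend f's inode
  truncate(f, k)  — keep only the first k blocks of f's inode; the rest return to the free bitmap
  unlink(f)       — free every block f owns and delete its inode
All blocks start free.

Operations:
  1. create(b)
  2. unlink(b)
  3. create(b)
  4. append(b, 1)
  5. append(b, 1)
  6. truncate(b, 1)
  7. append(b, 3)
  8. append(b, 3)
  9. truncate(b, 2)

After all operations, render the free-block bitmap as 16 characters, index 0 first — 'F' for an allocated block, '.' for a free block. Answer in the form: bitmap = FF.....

[1] create(b) — b=0 (map F...............)
[2] unlink(b) —  (map ................)
[3] create(b) — b=0 (map F...............)
[4] append(b, 1) — b=0,1 (map FF..............)
[5] append(b, 1) — b=0,1,2 (map FFF.............)
[6] truncate(b, 1) — b=0 (map F...............)
[7] append(b, 3) — b=0,1,2,3 (map FFFF............)
[8] append(b, 3) — b=0,1,2,3,4,5,6 (map FFFFFFF.........)
[9] truncate(b, 2) — b=0,1 (map FF..............)

bitmap = FF..............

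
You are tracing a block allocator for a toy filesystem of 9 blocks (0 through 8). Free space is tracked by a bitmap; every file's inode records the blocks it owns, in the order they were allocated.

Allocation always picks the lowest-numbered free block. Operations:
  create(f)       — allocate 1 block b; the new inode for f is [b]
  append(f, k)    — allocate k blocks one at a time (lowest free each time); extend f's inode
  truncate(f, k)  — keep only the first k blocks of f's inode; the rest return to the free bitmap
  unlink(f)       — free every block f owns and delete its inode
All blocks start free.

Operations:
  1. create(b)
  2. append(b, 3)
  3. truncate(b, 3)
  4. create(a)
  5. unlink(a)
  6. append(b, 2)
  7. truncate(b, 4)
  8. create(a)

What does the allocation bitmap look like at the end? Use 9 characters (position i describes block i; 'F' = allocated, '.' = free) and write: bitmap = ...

create(b): bitmap=F........ | b=[0]
append(b, 3): bitmap=FFFF..... | b=[0, 1, 2, 3]
truncate(b, 3): bitmap=FFF...... | b=[0, 1, 2]
create(a): bitmap=FFFF..... | a=[3] b=[0, 1, 2]
unlink(a): bitmap=FFF...... | b=[0, 1, 2]
append(b, 2): bitmap=FFFFF.... | b=[0, 1, 2, 3, 4]
truncate(b, 4): bitmap=FFFF..... | b=[0, 1, 2, 3]
create(a): bitmap=FFFFF.... | a=[4] b=[0, 1, 2, 3]

bitmap = FFFFF....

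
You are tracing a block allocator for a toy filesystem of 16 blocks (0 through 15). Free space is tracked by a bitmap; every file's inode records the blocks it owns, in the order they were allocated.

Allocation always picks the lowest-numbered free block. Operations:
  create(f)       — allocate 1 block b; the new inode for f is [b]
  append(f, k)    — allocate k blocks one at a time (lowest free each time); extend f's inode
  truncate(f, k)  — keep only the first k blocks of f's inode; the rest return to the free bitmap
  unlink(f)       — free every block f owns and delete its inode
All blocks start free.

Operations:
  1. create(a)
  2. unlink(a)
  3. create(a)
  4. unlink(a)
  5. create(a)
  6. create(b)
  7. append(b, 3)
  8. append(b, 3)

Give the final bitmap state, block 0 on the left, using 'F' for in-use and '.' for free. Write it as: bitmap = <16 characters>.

  1. create(a)  ⇒  F...............  {a→[0]}
  2. unlink(a)  ⇒  ................  {}
  3. create(a)  ⇒  F...............  {a→[0]}
  4. unlink(a)  ⇒  ................  {}
  5. create(a)  ⇒  F...............  {a→[0]}
  6. create(b)  ⇒  FF..............  {a→[0]; b→[1]}
  7. append(b, 3)  ⇒  FFFFF...........  {a→[0]; b→[1, 2, 3, 4]}
  8. append(b, 3)  ⇒  FFFFFFFF........  {a→[0]; b→[1, 2, 3, 4, 5, 6, 7]}

bitmap = FFFFFFFF........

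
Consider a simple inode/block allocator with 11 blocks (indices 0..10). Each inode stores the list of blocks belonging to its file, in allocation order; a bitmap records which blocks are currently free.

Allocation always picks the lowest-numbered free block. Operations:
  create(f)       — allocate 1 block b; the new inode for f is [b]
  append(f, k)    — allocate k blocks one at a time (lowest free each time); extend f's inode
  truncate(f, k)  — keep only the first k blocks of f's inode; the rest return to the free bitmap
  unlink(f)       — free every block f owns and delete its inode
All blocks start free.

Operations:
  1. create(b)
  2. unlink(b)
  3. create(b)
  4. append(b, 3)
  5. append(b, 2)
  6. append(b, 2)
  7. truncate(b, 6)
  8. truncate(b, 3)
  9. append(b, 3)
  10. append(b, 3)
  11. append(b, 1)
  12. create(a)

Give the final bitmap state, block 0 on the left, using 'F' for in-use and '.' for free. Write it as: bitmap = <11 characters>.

bitmap = FFFFFFFFFFF

after create(b) → b:[0]  free=[F..........]
after unlink(b) →   free=[...........]
after create(b) → b:[0]  free=[F..........]
after append(b, 3) → b:[0, 1, 2, 3]  free=[FFFF.......]
after append(b, 2) → b:[0, 1, 2, 3, 4, 5]  free=[FFFFFF.....]
after append(b, 2) → b:[0, 1, 2, 3, 4, 5, 6, 7]  free=[FFFFFFFF...]
after truncate(b, 6) → b:[0, 1, 2, 3, 4, 5]  free=[FFFFFF.....]
after truncate(b, 3) → b:[0, 1, 2]  free=[FFF........]
after append(b, 3) → b:[0, 1, 2, 3, 4, 5]  free=[FFFFFF.....]
after append(b, 3) → b:[0, 1, 2, 3, 4, 5, 6, 7, 8]  free=[FFFFFFFFF..]
after append(b, 1) → b:[0, 1, 2, 3, 4, 5, 6, 7, 8, 9]  free=[FFFFFFFFFF.]
after create(a) → a:[10], b:[0, 1, 2, 3, 4, 5, 6, 7, 8, 9]  free=[FFFFFFFFFFF]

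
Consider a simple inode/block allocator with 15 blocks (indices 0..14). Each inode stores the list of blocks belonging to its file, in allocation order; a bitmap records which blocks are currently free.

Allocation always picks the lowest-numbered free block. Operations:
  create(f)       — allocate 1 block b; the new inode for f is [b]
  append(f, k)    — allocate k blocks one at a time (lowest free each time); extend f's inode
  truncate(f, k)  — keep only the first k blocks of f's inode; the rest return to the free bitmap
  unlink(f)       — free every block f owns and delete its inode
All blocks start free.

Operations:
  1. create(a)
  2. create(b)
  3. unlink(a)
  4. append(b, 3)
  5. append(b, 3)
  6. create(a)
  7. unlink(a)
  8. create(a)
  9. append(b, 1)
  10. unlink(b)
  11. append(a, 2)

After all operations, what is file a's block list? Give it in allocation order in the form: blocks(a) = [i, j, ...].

blocks(a) = [7, 0, 1]

[1] create(a) — a=0 (map F..............)
[2] create(b) — a=0 b=1 (map FF.............)
[3] unlink(a) — b=1 (map .F.............)
[4] append(b, 3) — b=1,0,2,3 (map FFFF...........)
[5] append(b, 3) — b=1,0,2,3,4,5,6 (map FFFFFFF........)
[6] create(a) — a=7 b=1,0,2,3,4,5,6 (map FFFFFFFF.......)
[7] unlink(a) — b=1,0,2,3,4,5,6 (map FFFFFFF........)
[8] create(a) — a=7 b=1,0,2,3,4,5,6 (map FFFFFFFF.......)
[9] append(b, 1) — a=7 b=1,0,2,3,4,5,6,8 (map FFFFFFFFF......)
[10] unlink(b) — a=7 (map .......F.......)
[11] append(a, 2) — a=7,0,1 (map FF.....F.......)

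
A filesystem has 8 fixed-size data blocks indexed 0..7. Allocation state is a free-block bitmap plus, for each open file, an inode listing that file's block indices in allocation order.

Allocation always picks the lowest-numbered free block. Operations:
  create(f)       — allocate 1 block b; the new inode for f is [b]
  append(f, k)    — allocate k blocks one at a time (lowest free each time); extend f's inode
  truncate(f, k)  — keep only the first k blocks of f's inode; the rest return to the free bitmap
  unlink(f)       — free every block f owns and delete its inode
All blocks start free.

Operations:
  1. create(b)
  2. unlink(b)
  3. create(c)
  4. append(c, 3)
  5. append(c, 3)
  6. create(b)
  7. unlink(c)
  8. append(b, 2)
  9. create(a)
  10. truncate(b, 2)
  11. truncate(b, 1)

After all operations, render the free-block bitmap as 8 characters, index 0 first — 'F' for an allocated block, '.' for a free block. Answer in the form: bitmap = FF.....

bitmap = ..F....F

  1. create(b)  ⇒  F.......  {b→[0]}
  2. unlink(b)  ⇒  ........  {}
  3. create(c)  ⇒  F.......  {c→[0]}
  4. append(c, 3)  ⇒  FFFF....  {c→[0, 1, 2, 3]}
  5. append(c, 3)  ⇒  FFFFFFF.  {c→[0, 1, 2, 3, 4, 5, 6]}
  6. create(b)  ⇒  FFFFFFFF  {b→[7]; c→[0, 1, 2, 3, 4, 5, 6]}
  7. unlink(c)  ⇒  .......F  {b→[7]}
  8. append(b, 2)  ⇒  FF.....F  {b→[7, 0, 1]}
  9. create(a)  ⇒  FFF....F  {a→[2]; b→[7, 0, 1]}
  10. truncate(b, 2)  ⇒  F.F....F  {a→[2]; b→[7, 0]}
  11. truncate(b, 1)  ⇒  ..F....F  {a→[2]; b→[7]}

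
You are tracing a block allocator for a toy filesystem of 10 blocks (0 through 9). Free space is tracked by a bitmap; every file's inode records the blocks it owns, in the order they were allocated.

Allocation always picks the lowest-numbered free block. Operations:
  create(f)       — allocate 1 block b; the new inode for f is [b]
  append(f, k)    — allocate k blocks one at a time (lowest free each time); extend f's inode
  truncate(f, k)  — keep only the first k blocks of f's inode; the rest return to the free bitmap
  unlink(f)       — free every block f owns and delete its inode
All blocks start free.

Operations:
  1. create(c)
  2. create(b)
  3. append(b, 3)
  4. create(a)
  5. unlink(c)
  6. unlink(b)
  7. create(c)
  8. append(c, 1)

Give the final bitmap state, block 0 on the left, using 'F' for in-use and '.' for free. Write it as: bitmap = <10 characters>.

  1. create(c)  ⇒  F.........  {c→[0]}
  2. create(b)  ⇒  FF........  {b→[1]; c→[0]}
  3. append(b, 3)  ⇒  FFFFF.....  {b→[1, 2, 3, 4]; c→[0]}
  4. create(a)  ⇒  FFFFFF....  {a→[5]; b→[1, 2, 3, 4]; c→[0]}
  5. unlink(c)  ⇒  .FFFFF....  {a→[5]; b→[1, 2, 3, 4]}
  6. unlink(b)  ⇒  .....F....  {a→[5]}
  7. create(c)  ⇒  F....F....  {a→[5]; c→[0]}
  8. append(c, 1)  ⇒  FF...F....  {a→[5]; c→[0, 1]}

bitmap = FF...F....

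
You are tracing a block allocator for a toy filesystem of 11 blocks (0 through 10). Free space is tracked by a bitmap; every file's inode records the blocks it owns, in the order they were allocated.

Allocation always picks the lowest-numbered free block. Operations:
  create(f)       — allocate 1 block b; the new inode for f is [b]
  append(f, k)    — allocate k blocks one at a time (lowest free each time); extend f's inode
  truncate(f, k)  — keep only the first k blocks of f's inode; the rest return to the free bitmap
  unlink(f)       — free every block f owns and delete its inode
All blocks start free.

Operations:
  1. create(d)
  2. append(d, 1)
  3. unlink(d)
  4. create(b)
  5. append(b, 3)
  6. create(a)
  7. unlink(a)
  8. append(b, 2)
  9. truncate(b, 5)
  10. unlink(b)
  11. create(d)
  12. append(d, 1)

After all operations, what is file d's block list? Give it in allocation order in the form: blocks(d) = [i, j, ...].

  1. create(d)  ⇒  F..........  {d→[0]}
  2. append(d, 1)  ⇒  FF.........  {d→[0, 1]}
  3. unlink(d)  ⇒  ...........  {}
  4. create(b)  ⇒  F..........  {b→[0]}
  5. append(b, 3)  ⇒  FFFF.......  {b→[0, 1, 2, 3]}
  6. create(a)  ⇒  FFFFF......  {a→[4]; b→[0, 1, 2, 3]}
  7. unlink(a)  ⇒  FFFF.......  {b→[0, 1, 2, 3]}
  8. append(b, 2)  ⇒  FFFFFF.....  {b→[0, 1, 2, 3, 4, 5]}
  9. truncate(b, 5)  ⇒  FFFFF......  {b→[0, 1, 2, 3, 4]}
  10. unlink(b)  ⇒  ...........  {}
  11. create(d)  ⇒  F..........  {d→[0]}
  12. append(d, 1)  ⇒  FF.........  {d→[0, 1]}

blocks(d) = [0, 1]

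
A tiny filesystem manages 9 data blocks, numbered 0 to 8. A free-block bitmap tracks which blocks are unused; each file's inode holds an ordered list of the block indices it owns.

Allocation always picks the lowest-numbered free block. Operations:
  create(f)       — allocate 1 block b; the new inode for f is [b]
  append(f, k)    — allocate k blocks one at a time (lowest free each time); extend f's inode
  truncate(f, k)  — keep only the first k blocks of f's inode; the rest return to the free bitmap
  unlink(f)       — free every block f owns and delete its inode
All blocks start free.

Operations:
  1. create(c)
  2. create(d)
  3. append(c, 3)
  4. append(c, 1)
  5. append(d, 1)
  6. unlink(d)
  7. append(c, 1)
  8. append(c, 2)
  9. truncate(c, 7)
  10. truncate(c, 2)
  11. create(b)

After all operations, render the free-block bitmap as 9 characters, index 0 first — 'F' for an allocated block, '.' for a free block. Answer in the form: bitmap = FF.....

[1] create(c) — c=0 (map F........)
[2] create(d) — c=0 d=1 (map FF.......)
[3] append(c, 3) — c=0,2,3,4 d=1 (map FFFFF....)
[4] append(c, 1) — c=0,2,3,4,5 d=1 (map FFFFFF...)
[5] append(d, 1) — c=0,2,3,4,5 d=1,6 (map FFFFFFF..)
[6] unlink(d) — c=0,2,3,4,5 (map F.FFFF...)
[7] append(c, 1) — c=0,2,3,4,5,1 (map FFFFFF...)
[8] append(c, 2) — c=0,2,3,4,5,1,6,7 (map FFFFFFFF.)
[9] truncate(c, 7) — c=0,2,3,4,5,1,6 (map FFFFFFF..)
[10] truncate(c, 2) — c=0,2 (map F.F......)
[11] create(b) — b=1 c=0,2 (map FFF......)

bitmap = FFF......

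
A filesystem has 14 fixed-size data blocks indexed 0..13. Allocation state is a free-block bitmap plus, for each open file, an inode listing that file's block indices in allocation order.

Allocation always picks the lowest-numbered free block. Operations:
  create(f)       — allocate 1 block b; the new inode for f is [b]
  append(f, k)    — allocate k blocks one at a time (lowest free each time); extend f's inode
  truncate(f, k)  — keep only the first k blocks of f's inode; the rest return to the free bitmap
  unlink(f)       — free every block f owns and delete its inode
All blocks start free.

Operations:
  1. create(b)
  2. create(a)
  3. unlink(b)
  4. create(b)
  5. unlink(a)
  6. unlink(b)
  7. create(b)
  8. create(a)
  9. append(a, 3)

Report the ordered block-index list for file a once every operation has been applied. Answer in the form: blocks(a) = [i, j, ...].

blocks(a) = [1, 2, 3, 4]

create(b): bitmap=F............. | b=[0]
create(a): bitmap=FF............ | a=[1] b=[0]
unlink(b): bitmap=.F............ | a=[1]
create(b): bitmap=FF............ | a=[1] b=[0]
unlink(a): bitmap=F............. | b=[0]
unlink(b): bitmap=.............. | 
create(b): bitmap=F............. | b=[0]
create(a): bitmap=FF............ | a=[1] b=[0]
append(a, 3): bitmap=FFFFF......... | a=[1, 2, 3, 4] b=[0]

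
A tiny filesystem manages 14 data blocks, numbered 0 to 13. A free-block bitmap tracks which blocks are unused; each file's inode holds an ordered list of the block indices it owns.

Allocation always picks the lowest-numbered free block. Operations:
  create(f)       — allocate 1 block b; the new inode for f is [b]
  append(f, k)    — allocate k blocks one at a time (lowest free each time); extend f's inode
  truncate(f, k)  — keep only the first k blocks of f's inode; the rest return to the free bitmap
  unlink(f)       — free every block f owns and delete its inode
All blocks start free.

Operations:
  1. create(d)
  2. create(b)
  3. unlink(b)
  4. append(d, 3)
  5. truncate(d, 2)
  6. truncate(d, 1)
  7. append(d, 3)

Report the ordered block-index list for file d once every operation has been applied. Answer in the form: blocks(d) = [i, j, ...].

create(d): bitmap=F............. | d=[0]
create(b): bitmap=FF............ | b=[1] d=[0]
unlink(b): bitmap=F............. | d=[0]
append(d, 3): bitmap=FFFF.......... | d=[0, 1, 2, 3]
truncate(d, 2): bitmap=FF............ | d=[0, 1]
truncate(d, 1): bitmap=F............. | d=[0]
append(d, 3): bitmap=FFFF.......... | d=[0, 1, 2, 3]

blocks(d) = [0, 1, 2, 3]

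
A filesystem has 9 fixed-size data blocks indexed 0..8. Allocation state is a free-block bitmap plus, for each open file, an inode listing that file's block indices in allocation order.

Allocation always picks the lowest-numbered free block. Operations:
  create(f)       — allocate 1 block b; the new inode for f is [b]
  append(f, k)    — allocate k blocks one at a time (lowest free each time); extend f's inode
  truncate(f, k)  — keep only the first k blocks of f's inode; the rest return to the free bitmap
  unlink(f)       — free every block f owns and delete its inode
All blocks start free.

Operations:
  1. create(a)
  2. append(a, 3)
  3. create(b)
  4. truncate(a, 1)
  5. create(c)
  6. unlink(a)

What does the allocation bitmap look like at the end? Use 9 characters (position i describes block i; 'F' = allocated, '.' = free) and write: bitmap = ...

bitmap = .F..F....

  1. create(a)  ⇒  F........  {a→[0]}
  2. append(a, 3)  ⇒  FFFF.....  {a→[0, 1, 2, 3]}
  3. create(b)  ⇒  FFFFF....  {a→[0, 1, 2, 3]; b→[4]}
  4. truncate(a, 1)  ⇒  F...F....  {a→[0]; b→[4]}
  5. create(c)  ⇒  FF..F....  {a→[0]; b→[4]; c→[1]}
  6. unlink(a)  ⇒  .F..F....  {b→[4]; c→[1]}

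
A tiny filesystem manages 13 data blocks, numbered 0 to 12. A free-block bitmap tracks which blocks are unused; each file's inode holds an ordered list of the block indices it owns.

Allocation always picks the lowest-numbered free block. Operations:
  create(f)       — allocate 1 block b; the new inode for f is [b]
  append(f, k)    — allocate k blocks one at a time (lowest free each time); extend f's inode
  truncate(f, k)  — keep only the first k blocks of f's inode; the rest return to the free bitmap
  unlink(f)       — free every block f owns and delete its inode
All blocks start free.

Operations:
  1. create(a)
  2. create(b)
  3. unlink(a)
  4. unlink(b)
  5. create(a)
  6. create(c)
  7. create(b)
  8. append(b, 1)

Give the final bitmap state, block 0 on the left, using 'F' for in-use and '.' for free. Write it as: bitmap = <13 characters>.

after create(a) → a:[0]  free=[F............]
after create(b) → a:[0], b:[1]  free=[FF...........]
after unlink(a) → b:[1]  free=[.F...........]
after unlink(b) →   free=[.............]
after create(a) → a:[0]  free=[F............]
after create(c) → a:[0], c:[1]  free=[FF...........]
after create(b) → a:[0], b:[2], c:[1]  free=[FFF..........]
after append(b, 1) → a:[0], b:[2, 3], c:[1]  free=[FFFF.........]

bitmap = FFFF.........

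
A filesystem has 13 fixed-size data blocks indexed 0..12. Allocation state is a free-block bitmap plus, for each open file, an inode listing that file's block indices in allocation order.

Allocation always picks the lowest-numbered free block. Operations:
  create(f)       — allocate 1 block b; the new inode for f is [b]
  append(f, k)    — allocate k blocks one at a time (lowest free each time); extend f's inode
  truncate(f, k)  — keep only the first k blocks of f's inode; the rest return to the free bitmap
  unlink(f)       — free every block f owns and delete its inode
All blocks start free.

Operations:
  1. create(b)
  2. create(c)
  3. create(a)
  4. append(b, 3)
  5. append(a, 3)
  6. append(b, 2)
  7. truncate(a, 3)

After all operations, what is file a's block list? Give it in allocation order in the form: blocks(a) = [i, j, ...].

blocks(a) = [2, 6, 7]

  1. create(b)  ⇒  F............  {b→[0]}
  2. create(c)  ⇒  FF...........  {b→[0]; c→[1]}
  3. create(a)  ⇒  FFF..........  {a→[2]; b→[0]; c→[1]}
  4. append(b, 3)  ⇒  FFFFFF.......  {a→[2]; b→[0, 3, 4, 5]; c→[1]}
  5. append(a, 3)  ⇒  FFFFFFFFF....  {a→[2, 6, 7, 8]; b→[0, 3, 4, 5]; c→[1]}
  6. append(b, 2)  ⇒  FFFFFFFFFFF..  {a→[2, 6, 7, 8]; b→[0, 3, 4, 5, 9, 10]; c→[1]}
  7. truncate(a, 3)  ⇒  FFFFFFFF.FF..  {a→[2, 6, 7]; b→[0, 3, 4, 5, 9, 10]; c→[1]}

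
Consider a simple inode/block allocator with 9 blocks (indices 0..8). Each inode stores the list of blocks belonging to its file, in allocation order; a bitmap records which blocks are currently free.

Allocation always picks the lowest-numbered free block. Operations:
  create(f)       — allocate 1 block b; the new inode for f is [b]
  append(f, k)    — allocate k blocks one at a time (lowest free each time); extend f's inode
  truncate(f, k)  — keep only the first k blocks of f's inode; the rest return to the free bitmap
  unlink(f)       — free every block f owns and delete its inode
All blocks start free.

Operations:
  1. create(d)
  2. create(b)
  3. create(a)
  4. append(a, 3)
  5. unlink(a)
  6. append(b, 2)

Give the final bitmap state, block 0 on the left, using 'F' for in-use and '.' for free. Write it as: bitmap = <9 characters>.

bitmap = FFFF.....

[1] create(d) — d=0 (map F........)
[2] create(b) — b=1 d=0 (map FF.......)
[3] create(a) — a=2 b=1 d=0 (map FFF......)
[4] append(a, 3) — a=2,3,4,5 b=1 d=0 (map FFFFFF...)
[5] unlink(a) — b=1 d=0 (map FF.......)
[6] append(b, 2) — b=1,2,3 d=0 (map FFFF.....)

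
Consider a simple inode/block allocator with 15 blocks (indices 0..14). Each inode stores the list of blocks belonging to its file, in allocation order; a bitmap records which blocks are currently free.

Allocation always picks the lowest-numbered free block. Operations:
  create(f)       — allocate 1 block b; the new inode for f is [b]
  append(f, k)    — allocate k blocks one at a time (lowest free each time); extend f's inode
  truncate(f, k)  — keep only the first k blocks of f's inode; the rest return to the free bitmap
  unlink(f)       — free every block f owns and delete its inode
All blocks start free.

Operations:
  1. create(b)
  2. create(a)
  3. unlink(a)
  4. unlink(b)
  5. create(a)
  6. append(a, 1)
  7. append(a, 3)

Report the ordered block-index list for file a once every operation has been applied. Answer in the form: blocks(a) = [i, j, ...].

  1. create(b)  ⇒  F..............  {b→[0]}
  2. create(a)  ⇒  FF.............  {a→[1]; b→[0]}
  3. unlink(a)  ⇒  F..............  {b→[0]}
  4. unlink(b)  ⇒  ...............  {}
  5. create(a)  ⇒  F..............  {a→[0]}
  6. append(a, 1)  ⇒  FF.............  {a→[0, 1]}
  7. append(a, 3)  ⇒  FFFFF..........  {a→[0, 1, 2, 3, 4]}

blocks(a) = [0, 1, 2, 3, 4]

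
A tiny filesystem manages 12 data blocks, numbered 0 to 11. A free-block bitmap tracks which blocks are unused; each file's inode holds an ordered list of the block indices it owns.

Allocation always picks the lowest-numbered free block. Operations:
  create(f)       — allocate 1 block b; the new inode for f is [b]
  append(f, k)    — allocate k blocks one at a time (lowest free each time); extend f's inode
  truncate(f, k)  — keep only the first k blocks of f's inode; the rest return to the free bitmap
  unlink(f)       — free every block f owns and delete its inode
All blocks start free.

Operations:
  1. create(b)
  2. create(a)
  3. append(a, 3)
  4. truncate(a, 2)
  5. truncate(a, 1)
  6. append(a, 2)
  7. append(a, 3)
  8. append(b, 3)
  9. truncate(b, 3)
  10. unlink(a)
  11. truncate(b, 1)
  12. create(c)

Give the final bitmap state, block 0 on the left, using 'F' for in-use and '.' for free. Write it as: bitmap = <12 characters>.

bitmap = FF..........

[1] create(b) — b=0 (map F...........)
[2] create(a) — a=1 b=0 (map FF..........)
[3] append(a, 3) — a=1,2,3,4 b=0 (map FFFFF.......)
[4] truncate(a, 2) — a=1,2 b=0 (map FFF.........)
[5] truncate(a, 1) — a=1 b=0 (map FF..........)
[6] append(a, 2) — a=1,2,3 b=0 (map FFFF........)
[7] append(a, 3) — a=1,2,3,4,5,6 b=0 (map FFFFFFF.....)
[8] append(b, 3) — a=1,2,3,4,5,6 b=0,7,8,9 (map FFFFFFFFFF..)
[9] truncate(b, 3) — a=1,2,3,4,5,6 b=0,7,8 (map FFFFFFFFF...)
[10] unlink(a) — b=0,7,8 (map F......FF...)
[11] truncate(b, 1) — b=0 (map F...........)
[12] create(c) — b=0 c=1 (map FF..........)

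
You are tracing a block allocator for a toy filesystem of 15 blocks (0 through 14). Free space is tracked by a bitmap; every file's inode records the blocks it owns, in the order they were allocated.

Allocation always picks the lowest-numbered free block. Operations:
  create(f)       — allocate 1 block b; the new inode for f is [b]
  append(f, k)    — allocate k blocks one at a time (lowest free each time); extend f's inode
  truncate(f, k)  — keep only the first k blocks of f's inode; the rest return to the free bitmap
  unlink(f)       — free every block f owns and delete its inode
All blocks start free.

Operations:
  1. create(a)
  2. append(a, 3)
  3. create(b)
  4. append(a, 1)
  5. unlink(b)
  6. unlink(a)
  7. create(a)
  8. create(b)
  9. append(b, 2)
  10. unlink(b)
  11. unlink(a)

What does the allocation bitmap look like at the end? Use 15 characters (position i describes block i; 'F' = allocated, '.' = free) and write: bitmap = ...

bitmap = ...............

  1. create(a)  ⇒  F..............  {a→[0]}
  2. append(a, 3)  ⇒  FFFF...........  {a→[0, 1, 2, 3]}
  3. create(b)  ⇒  FFFFF..........  {a→[0, 1, 2, 3]; b→[4]}
  4. append(a, 1)  ⇒  FFFFFF.........  {a→[0, 1, 2, 3, 5]; b→[4]}
  5. unlink(b)  ⇒  FFFF.F.........  {a→[0, 1, 2, 3, 5]}
  6. unlink(a)  ⇒  ...............  {}
  7. create(a)  ⇒  F..............  {a→[0]}
  8. create(b)  ⇒  FF.............  {a→[0]; b→[1]}
  9. append(b, 2)  ⇒  FFFF...........  {a→[0]; b→[1, 2, 3]}
  10. unlink(b)  ⇒  F..............  {a→[0]}
  11. unlink(a)  ⇒  ...............  {}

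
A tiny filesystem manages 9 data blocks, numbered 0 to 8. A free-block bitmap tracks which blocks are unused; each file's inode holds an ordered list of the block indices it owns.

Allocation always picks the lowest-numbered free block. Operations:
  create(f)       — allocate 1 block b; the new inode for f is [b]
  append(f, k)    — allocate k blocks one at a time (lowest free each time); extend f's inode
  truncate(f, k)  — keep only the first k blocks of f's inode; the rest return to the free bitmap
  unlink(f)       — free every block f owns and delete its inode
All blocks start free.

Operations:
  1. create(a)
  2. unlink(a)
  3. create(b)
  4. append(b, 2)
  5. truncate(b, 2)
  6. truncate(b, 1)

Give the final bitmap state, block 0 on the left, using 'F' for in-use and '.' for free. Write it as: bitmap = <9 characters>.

[1] create(a) — a=0 (map F........)
[2] unlink(a) —  (map .........)
[3] create(b) — b=0 (map F........)
[4] append(b, 2) — b=0,1,2 (map FFF......)
[5] truncate(b, 2) — b=0,1 (map FF.......)
[6] truncate(b, 1) — b=0 (map F........)

bitmap = F........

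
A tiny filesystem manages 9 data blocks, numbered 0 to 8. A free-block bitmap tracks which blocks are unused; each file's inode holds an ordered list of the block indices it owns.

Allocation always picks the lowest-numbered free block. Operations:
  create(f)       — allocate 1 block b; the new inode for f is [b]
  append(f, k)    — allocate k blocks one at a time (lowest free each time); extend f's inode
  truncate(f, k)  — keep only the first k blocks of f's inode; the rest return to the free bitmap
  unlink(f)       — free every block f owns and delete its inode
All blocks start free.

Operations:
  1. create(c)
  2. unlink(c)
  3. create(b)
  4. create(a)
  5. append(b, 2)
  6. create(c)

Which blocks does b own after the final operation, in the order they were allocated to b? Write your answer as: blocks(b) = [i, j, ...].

blocks(b) = [0, 2, 3]

  1. create(c)  ⇒  F........  {c→[0]}
  2. unlink(c)  ⇒  .........  {}
  3. create(b)  ⇒  F........  {b→[0]}
  4. create(a)  ⇒  FF.......  {a→[1]; b→[0]}
  5. append(b, 2)  ⇒  FFFF.....  {a→[1]; b→[0, 2, 3]}
  6. create(c)  ⇒  FFFFF....  {a→[1]; b→[0, 2, 3]; c→[4]}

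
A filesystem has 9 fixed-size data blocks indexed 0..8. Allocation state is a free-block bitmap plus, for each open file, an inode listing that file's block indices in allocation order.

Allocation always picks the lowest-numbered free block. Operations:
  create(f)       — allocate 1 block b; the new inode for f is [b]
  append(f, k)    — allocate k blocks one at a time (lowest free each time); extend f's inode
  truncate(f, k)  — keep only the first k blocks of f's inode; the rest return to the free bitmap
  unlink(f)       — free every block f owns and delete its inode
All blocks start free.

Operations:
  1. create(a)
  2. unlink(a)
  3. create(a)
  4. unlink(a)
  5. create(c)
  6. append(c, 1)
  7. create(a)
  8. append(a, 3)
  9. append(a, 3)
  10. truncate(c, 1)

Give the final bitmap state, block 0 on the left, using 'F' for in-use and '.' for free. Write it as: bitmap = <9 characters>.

  1. create(a)  ⇒  F........  {a→[0]}
  2. unlink(a)  ⇒  .........  {}
  3. create(a)  ⇒  F........  {a→[0]}
  4. unlink(a)  ⇒  .........  {}
  5. create(c)  ⇒  F........  {c→[0]}
  6. append(c, 1)  ⇒  FF.......  {c→[0, 1]}
  7. create(a)  ⇒  FFF......  {a→[2]; c→[0, 1]}
  8. append(a, 3)  ⇒  FFFFFF...  {a→[2, 3, 4, 5]; c→[0, 1]}
  9. append(a, 3)  ⇒  FFFFFFFFF  {a→[2, 3, 4, 5, 6, 7, 8]; c→[0, 1]}
  10. truncate(c, 1)  ⇒  F.FFFFFFF  {a→[2, 3, 4, 5, 6, 7, 8]; c→[0]}

bitmap = F.FFFFFFF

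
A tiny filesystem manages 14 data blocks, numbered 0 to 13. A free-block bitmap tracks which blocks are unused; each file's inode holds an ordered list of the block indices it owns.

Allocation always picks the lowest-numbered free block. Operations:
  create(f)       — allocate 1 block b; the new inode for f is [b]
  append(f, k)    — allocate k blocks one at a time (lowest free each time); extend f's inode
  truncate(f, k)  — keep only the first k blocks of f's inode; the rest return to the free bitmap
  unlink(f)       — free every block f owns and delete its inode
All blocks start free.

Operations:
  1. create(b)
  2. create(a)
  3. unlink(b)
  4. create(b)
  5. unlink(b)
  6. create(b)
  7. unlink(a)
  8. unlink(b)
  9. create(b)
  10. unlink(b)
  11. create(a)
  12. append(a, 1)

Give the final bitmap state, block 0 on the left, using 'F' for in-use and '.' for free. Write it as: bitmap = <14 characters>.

create(b): bitmap=F............. | b=[0]
create(a): bitmap=FF............ | a=[1] b=[0]
unlink(b): bitmap=.F............ | a=[1]
create(b): bitmap=FF............ | a=[1] b=[0]
unlink(b): bitmap=.F............ | a=[1]
create(b): bitmap=FF............ | a=[1] b=[0]
unlink(a): bitmap=F............. | b=[0]
unlink(b): bitmap=.............. | 
create(b): bitmap=F............. | b=[0]
unlink(b): bitmap=.............. | 
create(a): bitmap=F............. | a=[0]
append(a, 1): bitmap=FF............ | a=[0, 1]

bitmap = FF............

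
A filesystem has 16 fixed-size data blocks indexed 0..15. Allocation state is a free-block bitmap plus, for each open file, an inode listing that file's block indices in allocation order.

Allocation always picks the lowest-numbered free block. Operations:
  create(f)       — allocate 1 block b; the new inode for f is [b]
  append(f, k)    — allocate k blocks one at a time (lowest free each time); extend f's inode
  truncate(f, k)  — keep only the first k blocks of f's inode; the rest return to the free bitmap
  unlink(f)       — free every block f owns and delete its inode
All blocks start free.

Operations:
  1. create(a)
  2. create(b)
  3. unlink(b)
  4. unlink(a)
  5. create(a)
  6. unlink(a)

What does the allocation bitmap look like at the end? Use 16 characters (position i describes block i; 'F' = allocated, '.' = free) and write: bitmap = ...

bitmap = ................

[1] create(a) — a=0 (map F...............)
[2] create(b) — a=0 b=1 (map FF..............)
[3] unlink(b) — a=0 (map F...............)
[4] unlink(a) —  (map ................)
[5] create(a) — a=0 (map F...............)
[6] unlink(a) —  (map ................)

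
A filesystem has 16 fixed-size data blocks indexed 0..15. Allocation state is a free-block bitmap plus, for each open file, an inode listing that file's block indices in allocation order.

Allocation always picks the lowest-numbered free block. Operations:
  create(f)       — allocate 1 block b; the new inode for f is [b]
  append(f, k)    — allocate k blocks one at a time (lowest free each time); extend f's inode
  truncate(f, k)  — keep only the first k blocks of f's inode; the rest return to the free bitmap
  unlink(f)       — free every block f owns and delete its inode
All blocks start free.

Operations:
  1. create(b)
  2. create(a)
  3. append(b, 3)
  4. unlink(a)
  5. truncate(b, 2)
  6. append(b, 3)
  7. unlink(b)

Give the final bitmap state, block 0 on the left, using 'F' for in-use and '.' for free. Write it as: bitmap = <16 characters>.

[1] create(b) — b=0 (map F...............)
[2] create(a) — a=1 b=0 (map FF..............)
[3] append(b, 3) — a=1 b=0,2,3,4 (map FFFFF...........)
[4] unlink(a) — b=0,2,3,4 (map F.FFF...........)
[5] truncate(b, 2) — b=0,2 (map F.F.............)
[6] append(b, 3) — b=0,2,1,3,4 (map FFFFF...........)
[7] unlink(b) —  (map ................)

bitmap = ................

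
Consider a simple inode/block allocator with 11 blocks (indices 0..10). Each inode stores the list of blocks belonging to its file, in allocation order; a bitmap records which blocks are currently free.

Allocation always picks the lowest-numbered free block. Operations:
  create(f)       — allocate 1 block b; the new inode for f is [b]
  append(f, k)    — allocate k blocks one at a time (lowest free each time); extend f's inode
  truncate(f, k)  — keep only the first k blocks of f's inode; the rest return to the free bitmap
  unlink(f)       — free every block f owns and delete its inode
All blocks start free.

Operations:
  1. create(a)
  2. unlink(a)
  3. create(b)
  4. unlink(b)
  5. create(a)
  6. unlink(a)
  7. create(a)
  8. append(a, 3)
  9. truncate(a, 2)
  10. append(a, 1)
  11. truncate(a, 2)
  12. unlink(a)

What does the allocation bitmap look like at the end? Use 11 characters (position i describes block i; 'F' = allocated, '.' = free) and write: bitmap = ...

bitmap = ...........

create(a): bitmap=F.......... | a=[0]
unlink(a): bitmap=........... | 
create(b): bitmap=F.......... | b=[0]
unlink(b): bitmap=........... | 
create(a): bitmap=F.......... | a=[0]
unlink(a): bitmap=........... | 
create(a): bitmap=F.......... | a=[0]
append(a, 3): bitmap=FFFF....... | a=[0, 1, 2, 3]
truncate(a, 2): bitmap=FF......... | a=[0, 1]
append(a, 1): bitmap=FFF........ | a=[0, 1, 2]
truncate(a, 2): bitmap=FF......... | a=[0, 1]
unlink(a): bitmap=........... | 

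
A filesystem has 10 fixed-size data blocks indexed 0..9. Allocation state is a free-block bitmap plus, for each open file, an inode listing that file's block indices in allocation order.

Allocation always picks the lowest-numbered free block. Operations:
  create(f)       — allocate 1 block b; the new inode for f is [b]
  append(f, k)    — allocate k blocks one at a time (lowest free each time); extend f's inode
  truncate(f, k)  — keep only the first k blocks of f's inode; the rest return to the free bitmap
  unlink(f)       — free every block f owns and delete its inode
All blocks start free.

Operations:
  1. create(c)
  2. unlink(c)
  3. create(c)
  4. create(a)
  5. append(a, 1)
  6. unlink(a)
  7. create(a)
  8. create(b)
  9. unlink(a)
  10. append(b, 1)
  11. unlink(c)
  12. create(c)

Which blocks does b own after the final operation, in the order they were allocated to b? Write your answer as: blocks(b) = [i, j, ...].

blocks(b) = [2, 1]

after create(c) → c:[0]  free=[F.........]
after unlink(c) →   free=[..........]
after create(c) → c:[0]  free=[F.........]
after create(a) → a:[1], c:[0]  free=[FF........]
after append(a, 1) → a:[1, 2], c:[0]  free=[FFF.......]
after unlink(a) → c:[0]  free=[F.........]
after create(a) → a:[1], c:[0]  free=[FF........]
after create(b) → a:[1], b:[2], c:[0]  free=[FFF.......]
after unlink(a) → b:[2], c:[0]  free=[F.F.......]
after append(b, 1) → b:[2, 1], c:[0]  free=[FFF.......]
after unlink(c) → b:[2, 1]  free=[.FF.......]
after create(c) → b:[2, 1], c:[0]  free=[FFF.......]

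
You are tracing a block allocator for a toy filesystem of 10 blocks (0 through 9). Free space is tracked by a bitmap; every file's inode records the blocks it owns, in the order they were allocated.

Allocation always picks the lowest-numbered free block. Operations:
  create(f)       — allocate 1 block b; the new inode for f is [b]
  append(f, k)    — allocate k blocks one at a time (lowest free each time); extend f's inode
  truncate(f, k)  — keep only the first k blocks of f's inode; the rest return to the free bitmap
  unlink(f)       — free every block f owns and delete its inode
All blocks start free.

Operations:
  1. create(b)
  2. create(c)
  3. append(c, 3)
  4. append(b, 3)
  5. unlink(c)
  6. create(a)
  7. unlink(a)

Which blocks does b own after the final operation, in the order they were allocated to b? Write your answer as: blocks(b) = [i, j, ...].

blocks(b) = [0, 5, 6, 7]

[1] create(b) — b=0 (map F.........)
[2] create(c) — b=0 c=1 (map FF........)
[3] append(c, 3) — b=0 c=1,2,3,4 (map FFFFF.....)
[4] append(b, 3) — b=0,5,6,7 c=1,2,3,4 (map FFFFFFFF..)
[5] unlink(c) — b=0,5,6,7 (map F....FFF..)
[6] create(a) — a=1 b=0,5,6,7 (map FF...FFF..)
[7] unlink(a) — b=0,5,6,7 (map F....FFF..)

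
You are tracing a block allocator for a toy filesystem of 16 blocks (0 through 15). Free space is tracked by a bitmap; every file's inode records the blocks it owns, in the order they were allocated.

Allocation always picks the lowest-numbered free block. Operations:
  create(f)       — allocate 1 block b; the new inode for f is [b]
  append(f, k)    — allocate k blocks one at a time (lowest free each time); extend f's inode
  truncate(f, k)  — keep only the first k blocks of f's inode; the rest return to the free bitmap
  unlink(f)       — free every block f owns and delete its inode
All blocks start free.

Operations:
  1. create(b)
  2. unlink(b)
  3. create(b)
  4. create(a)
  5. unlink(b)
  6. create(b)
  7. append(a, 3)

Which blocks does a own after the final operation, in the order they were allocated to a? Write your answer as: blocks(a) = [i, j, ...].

  1. create(b)  ⇒  F...............  {b→[0]}
  2. unlink(b)  ⇒  ................  {}
  3. create(b)  ⇒  F...............  {b→[0]}
  4. create(a)  ⇒  FF..............  {a→[1]; b→[0]}
  5. unlink(b)  ⇒  .F..............  {a→[1]}
  6. create(b)  ⇒  FF..............  {a→[1]; b→[0]}
  7. append(a, 3)  ⇒  FFFFF...........  {a→[1, 2, 3, 4]; b→[0]}

blocks(a) = [1, 2, 3, 4]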